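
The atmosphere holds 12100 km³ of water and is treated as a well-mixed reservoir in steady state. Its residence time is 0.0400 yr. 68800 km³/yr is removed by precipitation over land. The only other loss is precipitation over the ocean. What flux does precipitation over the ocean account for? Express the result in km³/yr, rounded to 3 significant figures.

234000 km³/yr

Total removal F = M/τ = 12100 / 0.0400 = 302500 km³/yr.
Precipitation over the ocean = F − (68800) = 302500 − 68800 = 233700 km³/yr.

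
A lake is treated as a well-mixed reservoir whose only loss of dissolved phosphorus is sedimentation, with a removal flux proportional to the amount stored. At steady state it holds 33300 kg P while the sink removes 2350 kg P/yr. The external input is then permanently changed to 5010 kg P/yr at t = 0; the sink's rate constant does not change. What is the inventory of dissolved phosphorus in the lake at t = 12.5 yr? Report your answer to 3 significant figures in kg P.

Residence time τ = M₀/F₀ = 14.17 yr. The eventual steady state is M_∞ = M₀·(F₁/F₀) = 33300 × 5010/2350 = 70993 kg P.
The anomaly ΔM(t) = M(t) − M_∞ decays as ΔM₀·e^(−t/τ) with ΔM₀ = 33300 − 70993 = −37690 kg P.
At t = 12.5 yr, e^(−t/τ) = e^(−0.8821) = 0.4139, so ΔM = −15600 kg P and M = 70993 − 15600 = 55392 kg P.

55400 kg P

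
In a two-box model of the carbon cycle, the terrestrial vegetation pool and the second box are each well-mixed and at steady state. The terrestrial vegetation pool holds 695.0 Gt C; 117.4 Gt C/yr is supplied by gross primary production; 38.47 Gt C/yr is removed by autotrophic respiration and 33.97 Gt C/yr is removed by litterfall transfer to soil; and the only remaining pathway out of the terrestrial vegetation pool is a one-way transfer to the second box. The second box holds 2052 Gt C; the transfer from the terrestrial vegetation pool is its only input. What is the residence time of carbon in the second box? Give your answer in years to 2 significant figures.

Balance the terrestrial vegetation pool: ΣF_in = 117.40 Gt C/yr.
Transfer to the second box = ΣF_in − (38.47 + 33.97) = 44.960 Gt C/yr.
At steady state the output of the second box equals its input, 44.960 Gt C/yr.
τ = M / F = 2052 / 44.960 = 45.64 yr.

46 yr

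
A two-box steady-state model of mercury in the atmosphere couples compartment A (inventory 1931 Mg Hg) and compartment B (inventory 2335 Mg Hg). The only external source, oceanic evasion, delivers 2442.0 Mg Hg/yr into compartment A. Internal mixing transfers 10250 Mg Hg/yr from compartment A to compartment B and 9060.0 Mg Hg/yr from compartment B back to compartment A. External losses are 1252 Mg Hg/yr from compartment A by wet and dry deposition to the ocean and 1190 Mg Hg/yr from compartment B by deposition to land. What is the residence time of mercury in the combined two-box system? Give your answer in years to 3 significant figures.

Residence time in the combined system uses the total inventory and the total *external* removal — internal exchanges between the two boxes cancel.
M_total = 1931 + 2335 = 4266.0 Mg Hg.
ΣF_external_out = 1252 + 1190 = 2442.0 Mg Hg/yr.
τ = M_total / ΣF_ext = 4266.0 / 2442.0 = 1.747 yr.

1.75 yr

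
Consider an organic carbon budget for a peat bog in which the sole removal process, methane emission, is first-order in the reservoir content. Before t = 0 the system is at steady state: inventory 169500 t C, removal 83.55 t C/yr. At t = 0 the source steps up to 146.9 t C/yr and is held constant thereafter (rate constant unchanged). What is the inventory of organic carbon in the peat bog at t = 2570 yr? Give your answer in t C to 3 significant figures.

262000 t C

τ = M₀/F₀ = 169500/83.55 = 2029 yr; rate constant k = 1/τ.
New steady state M_∞ = F₁/k = F₁·τ = 146.9 × 2029 = 298020 t C.
M(t) = M_∞ + (M₀ − M_∞)·e^(−t/τ); t/τ = 2570/2029 = 1.267, so e^(−t/τ) = 0.2817.
M(t) = 298020 − 128500 × 0.2817 = 261810 t C.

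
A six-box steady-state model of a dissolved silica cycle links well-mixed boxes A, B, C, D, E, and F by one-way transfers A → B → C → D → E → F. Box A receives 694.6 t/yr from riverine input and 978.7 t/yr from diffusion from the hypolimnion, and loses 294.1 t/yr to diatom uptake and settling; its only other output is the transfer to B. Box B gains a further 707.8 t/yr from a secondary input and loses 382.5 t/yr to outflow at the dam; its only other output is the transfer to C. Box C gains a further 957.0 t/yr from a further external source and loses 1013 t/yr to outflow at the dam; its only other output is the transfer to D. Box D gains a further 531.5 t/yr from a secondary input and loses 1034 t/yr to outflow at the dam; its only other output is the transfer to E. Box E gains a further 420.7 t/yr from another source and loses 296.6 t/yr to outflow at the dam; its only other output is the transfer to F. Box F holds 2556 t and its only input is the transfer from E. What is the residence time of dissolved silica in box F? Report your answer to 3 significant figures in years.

Box A: F(A→B) = (694.6 + 978.7) − 294.1 = 1379.2 t/yr.
Box B: F(B→C) = (1379.2 + 707.8) − 382.5 = 1704.5 t/yr.
Box C: F(C→D) = (1704.5 + 957.0) − 1013 = 1648.5 t/yr.
Box D: F(D→E) = (1648.5 + 531.5) − 1034 = 1146.0 t/yr.
Box E: F(E→F) = (1146.0 + 420.7) − 296.6 = 1270.1 t/yr.
Box F throughput = its input = 1270.1 t/yr; τ = 2556 / 1270.1 = 2.012 yr.

2.01 yr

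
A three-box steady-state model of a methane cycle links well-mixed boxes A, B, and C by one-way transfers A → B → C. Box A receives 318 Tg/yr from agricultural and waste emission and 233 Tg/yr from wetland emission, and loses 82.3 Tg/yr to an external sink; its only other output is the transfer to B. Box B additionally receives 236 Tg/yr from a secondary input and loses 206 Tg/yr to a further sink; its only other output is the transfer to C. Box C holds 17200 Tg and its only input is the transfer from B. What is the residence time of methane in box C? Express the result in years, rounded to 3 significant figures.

34.5 yr

Box A: F(A→B) = (318 + 233) − 82.3 = 468.70 Tg/yr.
Box B: F(B→C) = (468.70 + 236) − 206 = 498.70 Tg/yr.
Box C throughput = its input = 498.70 Tg/yr; τ = 17200 / 498.70 = 34.49 yr.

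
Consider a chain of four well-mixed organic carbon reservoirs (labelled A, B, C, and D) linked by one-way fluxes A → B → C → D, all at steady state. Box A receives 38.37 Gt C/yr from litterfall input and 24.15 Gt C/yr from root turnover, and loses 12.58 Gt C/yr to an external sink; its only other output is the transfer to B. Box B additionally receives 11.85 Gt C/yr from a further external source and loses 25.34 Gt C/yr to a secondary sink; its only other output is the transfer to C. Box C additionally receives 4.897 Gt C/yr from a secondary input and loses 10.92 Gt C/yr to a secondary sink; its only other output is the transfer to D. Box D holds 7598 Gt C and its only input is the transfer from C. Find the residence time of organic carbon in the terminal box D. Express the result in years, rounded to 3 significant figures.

Box A: F(A→B) = (38.37 + 24.15) − 12.58 = 49.940 Gt C/yr.
Box B: F(B→C) = (49.940 + 11.85) − 25.34 = 36.450 Gt C/yr.
Box C: F(C→D) = (36.450 + 4.897) − 10.92 = 30.427 Gt C/yr.
Box D throughput = its input = 30.427 Gt C/yr; τ = 7598 / 30.427 = 249.7 yr.

250 yr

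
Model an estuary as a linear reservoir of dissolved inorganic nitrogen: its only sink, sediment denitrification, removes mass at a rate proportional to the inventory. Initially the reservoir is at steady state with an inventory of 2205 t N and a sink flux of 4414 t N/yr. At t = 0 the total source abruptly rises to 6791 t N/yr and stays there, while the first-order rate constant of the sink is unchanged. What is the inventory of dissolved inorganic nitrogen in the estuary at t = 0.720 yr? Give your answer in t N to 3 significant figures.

Residence time τ = M₀/F₀ = 0.4995 yr. The eventual steady state is M_∞ = M₀·(F₁/F₀) = 2205 × 6791/4414 = 3392.4 t N.
The anomaly ΔM(t) = M(t) − M_∞ decays as ΔM₀·e^(−t/τ) with ΔM₀ = 2205 − 3392.4 = −1187 t N.
At t = 0.720 yr, e^(−t/τ) = e^(−1.441) = 0.2366, so ΔM = −281.0 t N and M = 3392.4 − 281.0 = 3111.5 t N.

3110 t N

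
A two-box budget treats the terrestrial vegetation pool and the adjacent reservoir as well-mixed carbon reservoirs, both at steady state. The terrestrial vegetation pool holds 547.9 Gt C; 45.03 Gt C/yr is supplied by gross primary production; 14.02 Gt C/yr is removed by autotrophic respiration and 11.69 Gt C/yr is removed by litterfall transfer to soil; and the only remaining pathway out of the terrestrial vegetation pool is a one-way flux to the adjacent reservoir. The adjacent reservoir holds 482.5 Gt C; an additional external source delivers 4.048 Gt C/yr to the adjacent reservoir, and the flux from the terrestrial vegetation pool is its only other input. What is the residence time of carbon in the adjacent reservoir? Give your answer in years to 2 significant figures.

21 yr

Balance the terrestrial vegetation pool: ΣF_in = 45.030 Gt C/yr.
Flux to the adjacent reservoir = ΣF_in − (14.02 + 11.69) = 19.320 Gt C/yr.
Total input to the adjacent reservoir = 19.320 + 4.048 = 23.368 Gt C/yr; at steady state this equals its total output.
τ = M / F = 482.5 / 23.368 = 20.65 yr.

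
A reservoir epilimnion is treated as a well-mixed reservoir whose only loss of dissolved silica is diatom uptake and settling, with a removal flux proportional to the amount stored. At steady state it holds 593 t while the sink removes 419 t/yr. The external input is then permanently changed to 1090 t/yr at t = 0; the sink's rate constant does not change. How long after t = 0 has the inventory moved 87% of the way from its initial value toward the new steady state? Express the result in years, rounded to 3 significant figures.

τ = M₀/F₀ = 593/419 = 1.415 yr.
The remaining gap fraction is e^(−t/τ); 87% covered ⇒ e^(−t/τ) = 0.130.
t = −τ ln(0.130) = 1.415 × 2.040 = 2.887 yr.

2.89 yr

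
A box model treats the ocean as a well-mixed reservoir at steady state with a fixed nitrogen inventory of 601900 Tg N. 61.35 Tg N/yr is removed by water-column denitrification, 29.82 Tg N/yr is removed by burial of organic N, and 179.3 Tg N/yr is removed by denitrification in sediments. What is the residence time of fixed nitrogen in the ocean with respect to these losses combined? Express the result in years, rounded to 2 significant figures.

2200 yr

Total removal = 61.35 + 29.82 + 179.3 = 270.47 Tg N/yr.
τ = M / ΣF_out = 601900 / 270.47 = 2225 yr.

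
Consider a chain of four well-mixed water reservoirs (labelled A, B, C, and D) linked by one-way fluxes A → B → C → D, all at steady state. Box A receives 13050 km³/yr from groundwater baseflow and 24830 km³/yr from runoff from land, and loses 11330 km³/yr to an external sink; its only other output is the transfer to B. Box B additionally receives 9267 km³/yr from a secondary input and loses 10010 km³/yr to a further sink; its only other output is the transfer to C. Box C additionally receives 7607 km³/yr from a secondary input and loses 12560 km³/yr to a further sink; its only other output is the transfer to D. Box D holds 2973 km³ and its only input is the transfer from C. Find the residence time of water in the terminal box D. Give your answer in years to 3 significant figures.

0.143 yr

Box A: F(A→B) = (13050 + 24830) − 11330 = 26550 km³/yr.
Box B: F(B→C) = (26550 + 9267) − 10010 = 25807 km³/yr.
Box C: F(C→D) = (25807 + 7607) − 12560 = 20854 km³/yr.
Box D throughput = its input = 20854 km³/yr; τ = 2973 / 20854 = 0.1426 yr.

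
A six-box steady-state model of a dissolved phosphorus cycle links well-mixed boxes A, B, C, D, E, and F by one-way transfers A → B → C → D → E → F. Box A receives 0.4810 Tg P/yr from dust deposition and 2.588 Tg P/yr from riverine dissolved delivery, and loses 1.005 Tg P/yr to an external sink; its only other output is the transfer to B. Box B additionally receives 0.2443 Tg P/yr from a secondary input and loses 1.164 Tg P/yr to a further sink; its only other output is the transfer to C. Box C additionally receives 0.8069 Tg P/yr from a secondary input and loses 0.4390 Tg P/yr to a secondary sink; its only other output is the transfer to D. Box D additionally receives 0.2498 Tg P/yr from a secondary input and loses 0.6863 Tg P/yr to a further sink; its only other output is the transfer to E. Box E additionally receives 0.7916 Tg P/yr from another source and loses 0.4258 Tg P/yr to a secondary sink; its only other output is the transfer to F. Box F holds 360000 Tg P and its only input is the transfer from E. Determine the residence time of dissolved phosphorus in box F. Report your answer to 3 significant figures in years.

250000 yr

Box A: F(A→B) = (0.4810 + 2.588) − 1.005 = 2.0640 Tg P/yr.
Box B: F(B→C) = (2.0640 + 0.2443) − 1.164 = 1.1443 Tg P/yr.
Box C: F(C→D) = (1.1443 + 0.8069) − 0.4390 = 1.5122 Tg P/yr.
Box D: F(D→E) = (1.5122 + 0.2498) − 0.6863 = 1.0757 Tg P/yr.
Box E: F(E→F) = (1.0757 + 0.7916) − 0.4258 = 1.4415 Tg P/yr.
Box F throughput = its input = 1.4415 Tg P/yr; τ = 360000 / 1.4415 = 249700 yr.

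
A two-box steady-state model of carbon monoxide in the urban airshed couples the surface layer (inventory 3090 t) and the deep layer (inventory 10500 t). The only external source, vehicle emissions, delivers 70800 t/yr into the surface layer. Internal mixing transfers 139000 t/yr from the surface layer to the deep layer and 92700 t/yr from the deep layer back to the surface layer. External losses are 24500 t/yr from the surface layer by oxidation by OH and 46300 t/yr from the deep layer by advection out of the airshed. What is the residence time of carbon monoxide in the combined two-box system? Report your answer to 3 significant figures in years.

Treat the two boxes together as one reservoir: the mixing fluxes between them are internal recycling, so τ = ΣM / Σ(external losses).
M_total = 3090 + 10500 = 13590 t.
ΣF_external_out = 24500 + 46300 = 70800 t/yr.
τ = M_total / ΣF_ext = 13590 / 70800 = 0.1919 yr.

0.192 yr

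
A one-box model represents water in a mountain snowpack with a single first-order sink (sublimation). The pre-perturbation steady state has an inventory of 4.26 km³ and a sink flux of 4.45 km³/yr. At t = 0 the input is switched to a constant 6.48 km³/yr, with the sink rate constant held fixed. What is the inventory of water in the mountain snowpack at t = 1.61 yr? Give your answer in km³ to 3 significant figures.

5.84 km³

Residence time τ = M₀/F₀ = 0.9573 yr. The eventual steady state is M_∞ = M₀·(F₁/F₀) = 4.26 × 6.48/4.45 = 6.2033 km³.
The anomaly ΔM(t) = M(t) − M_∞ decays as ΔM₀·e^(−t/τ) with ΔM₀ = 4.26 − 6.2033 = −1.943 km³.
At t = 1.61 yr, e^(−t/τ) = e^(−1.682) = 0.1860, so ΔM = −0.3615 km³ and M = 6.2033 − 0.3615 = 5.8418 km³.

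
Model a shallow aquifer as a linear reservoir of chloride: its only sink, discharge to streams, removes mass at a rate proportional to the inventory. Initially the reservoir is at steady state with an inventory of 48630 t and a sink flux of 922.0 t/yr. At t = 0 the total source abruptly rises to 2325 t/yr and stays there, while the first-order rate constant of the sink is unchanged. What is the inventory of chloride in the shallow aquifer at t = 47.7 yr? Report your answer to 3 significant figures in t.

92700 t

The sink rate constant is k = F₀/M₀ = 922.0/48630 = 0.01896 yr⁻¹.
Solving dM/dt = F₁ − kM with M(0) = M₀ gives M(t) = F₁/k + (M₀ − F₁/k)·e^(−kt).
F₁/k = 2325/0.01896 = 122630 t; kt = 0.01896 × 47.7 = 0.9044, e^(−kt) = 0.4048.
M(47.7) = 122630 + (48630 − 122630) × 0.4048 = 122630 − 29950 = 92675 t.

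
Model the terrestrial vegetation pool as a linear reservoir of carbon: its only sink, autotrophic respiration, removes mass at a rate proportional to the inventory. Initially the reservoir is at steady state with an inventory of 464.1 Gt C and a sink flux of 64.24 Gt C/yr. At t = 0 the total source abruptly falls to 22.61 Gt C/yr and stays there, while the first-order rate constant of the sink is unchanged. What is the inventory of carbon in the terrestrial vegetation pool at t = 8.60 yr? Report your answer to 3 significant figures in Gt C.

τ = M₀/F₀ = 464.1/64.24 = 7.224 yr; rate constant k = 1/τ.
New steady state M_∞ = F₁/k = F₁·τ = 22.61 × 7.224 = 163.35 Gt C.
M(t) = M_∞ + (M₀ − M_∞)·e^(−t/τ); t/τ = 8.60/7.224 = 1.190, so e^(−t/τ) = 0.3041.
M(t) = 163.35 + 300.8 × 0.3041 = 254.80 Gt C.

255 Gt C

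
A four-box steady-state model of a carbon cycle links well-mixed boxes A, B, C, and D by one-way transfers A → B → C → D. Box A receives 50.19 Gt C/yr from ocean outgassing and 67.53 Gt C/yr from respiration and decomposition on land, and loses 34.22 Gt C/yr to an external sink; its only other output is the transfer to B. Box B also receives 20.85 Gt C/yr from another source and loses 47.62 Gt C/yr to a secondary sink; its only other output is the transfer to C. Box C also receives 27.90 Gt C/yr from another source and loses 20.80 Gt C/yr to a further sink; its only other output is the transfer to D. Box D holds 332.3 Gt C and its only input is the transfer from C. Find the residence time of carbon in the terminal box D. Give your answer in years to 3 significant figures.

5.21 yr

Box A: F(A→B) = (50.19 + 67.53) − 34.22 = 83.500 Gt C/yr.
Box B: F(B→C) = (83.500 + 20.85) − 47.62 = 56.730 Gt C/yr.
Box C: F(C→D) = (56.730 + 27.90) − 20.80 = 63.830 Gt C/yr.
Box D throughput = its input = 63.830 Gt C/yr; τ = 332.3 / 63.830 = 5.206 yr.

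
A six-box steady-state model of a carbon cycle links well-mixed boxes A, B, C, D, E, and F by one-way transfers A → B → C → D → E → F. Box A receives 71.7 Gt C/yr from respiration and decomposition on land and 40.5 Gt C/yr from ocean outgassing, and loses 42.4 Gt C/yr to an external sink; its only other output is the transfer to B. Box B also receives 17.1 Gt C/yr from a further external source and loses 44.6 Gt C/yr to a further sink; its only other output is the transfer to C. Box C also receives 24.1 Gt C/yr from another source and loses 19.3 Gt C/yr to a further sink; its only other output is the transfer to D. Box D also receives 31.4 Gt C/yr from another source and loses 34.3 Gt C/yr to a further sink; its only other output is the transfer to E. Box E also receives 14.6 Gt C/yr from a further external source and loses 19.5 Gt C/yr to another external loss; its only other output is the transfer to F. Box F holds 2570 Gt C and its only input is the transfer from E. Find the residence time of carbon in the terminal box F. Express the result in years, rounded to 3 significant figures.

Box A: F(A→B) = (71.7 + 40.5) − 42.4 = 69.800 Gt C/yr.
Box B: F(B→C) = (69.800 + 17.1) − 44.6 = 42.300 Gt C/yr.
Box C: F(C→D) = (42.300 + 24.1) − 19.3 = 47.100 Gt C/yr.
Box D: F(D→E) = (47.100 + 31.4) − 34.3 = 44.200 Gt C/yr.
Box E: F(E→F) = (44.200 + 14.6) − 19.5 = 39.300 Gt C/yr.
Box F throughput = its input = 39.300 Gt C/yr; τ = 2570 / 39.300 = 65.39 yr.

65.4 yr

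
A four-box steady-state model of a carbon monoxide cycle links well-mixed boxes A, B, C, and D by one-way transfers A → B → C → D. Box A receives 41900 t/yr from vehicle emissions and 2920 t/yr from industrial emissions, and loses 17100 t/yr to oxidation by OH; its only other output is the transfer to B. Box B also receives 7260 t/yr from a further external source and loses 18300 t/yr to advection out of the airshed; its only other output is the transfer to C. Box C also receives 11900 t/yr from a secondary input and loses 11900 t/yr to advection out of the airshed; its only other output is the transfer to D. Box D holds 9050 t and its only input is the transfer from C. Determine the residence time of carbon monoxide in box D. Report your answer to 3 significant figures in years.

0.543 yr

Box A: F(A→B) = (41900 + 2920) − 17100 = 27720 t/yr.
Box B: F(B→C) = (27720 + 7260) − 18300 = 16680 t/yr.
Box C: F(C→D) = (16680 + 11900) − 11900 = 16680 t/yr.
Box D throughput = its input = 16680 t/yr; τ = 9050 / 16680 = 0.5426 yr.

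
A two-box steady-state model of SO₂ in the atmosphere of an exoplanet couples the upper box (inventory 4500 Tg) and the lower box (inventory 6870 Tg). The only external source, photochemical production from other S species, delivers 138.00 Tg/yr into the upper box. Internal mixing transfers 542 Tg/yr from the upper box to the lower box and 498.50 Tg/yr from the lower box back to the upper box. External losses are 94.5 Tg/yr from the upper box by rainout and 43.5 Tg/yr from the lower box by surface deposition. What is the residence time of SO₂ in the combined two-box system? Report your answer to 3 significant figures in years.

82.4 yr

Treat the two boxes together as one reservoir: the mixing fluxes between them are internal recycling, so τ = ΣM / Σ(external losses).
M_total = 4500 + 6870 = 11370 Tg.
ΣF_external_out = 94.5 + 43.5 = 138.00 Tg/yr.
τ = M_total / ΣF_ext = 11370 / 138.00 = 82.39 yr.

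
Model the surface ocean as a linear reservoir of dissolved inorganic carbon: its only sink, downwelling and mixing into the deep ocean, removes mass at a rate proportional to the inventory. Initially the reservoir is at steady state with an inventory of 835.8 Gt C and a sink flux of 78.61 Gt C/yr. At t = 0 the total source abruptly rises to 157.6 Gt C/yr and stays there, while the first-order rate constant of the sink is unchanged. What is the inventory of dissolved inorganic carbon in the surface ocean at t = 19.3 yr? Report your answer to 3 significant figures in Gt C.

1540 Gt C

Residence time τ = M₀/F₀ = 10.63 yr. The eventual steady state is M_∞ = M₀·(F₁/F₀) = 835.8 × 157.6/78.61 = 1675.6 Gt C.
The anomaly ΔM(t) = M(t) − M_∞ decays as ΔM₀·e^(−t/τ) with ΔM₀ = 835.8 − 1675.6 = −839.8 Gt C.
At t = 19.3 yr, e^(−t/τ) = e^(−1.815) = 0.1628, so ΔM = −136.7 Gt C and M = 1675.6 − 136.7 = 1538.9 Gt C.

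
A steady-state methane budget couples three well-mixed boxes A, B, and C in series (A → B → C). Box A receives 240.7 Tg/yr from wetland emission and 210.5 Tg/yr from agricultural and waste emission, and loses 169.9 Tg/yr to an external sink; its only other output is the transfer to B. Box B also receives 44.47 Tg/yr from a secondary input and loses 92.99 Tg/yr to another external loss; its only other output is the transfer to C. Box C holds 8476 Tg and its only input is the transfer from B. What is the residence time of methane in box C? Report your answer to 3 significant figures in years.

Box A: F(A→B) = (240.7 + 210.5) − 169.9 = 281.30 Tg/yr.
Box B: F(B→C) = (281.30 + 44.47) − 92.99 = 232.78 Tg/yr.
Box C throughput = its input = 232.78 Tg/yr; τ = 8476 / 232.78 = 36.41 yr.

36.4 yr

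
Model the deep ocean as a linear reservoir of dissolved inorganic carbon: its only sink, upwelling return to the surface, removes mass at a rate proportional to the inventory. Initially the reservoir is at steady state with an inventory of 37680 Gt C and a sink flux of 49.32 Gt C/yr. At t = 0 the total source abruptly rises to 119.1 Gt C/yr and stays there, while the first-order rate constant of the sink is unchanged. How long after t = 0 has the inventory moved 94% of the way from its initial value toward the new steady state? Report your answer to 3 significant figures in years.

τ = M₀/F₀ = 37680/49.32 = 764.0 yr.
The remaining gap fraction is e^(−t/τ); 94% covered ⇒ e^(−t/τ) = 0.0600.
t = −τ ln(0.0600) = 764.0 × 2.813 = 2149 yr.

2150 yr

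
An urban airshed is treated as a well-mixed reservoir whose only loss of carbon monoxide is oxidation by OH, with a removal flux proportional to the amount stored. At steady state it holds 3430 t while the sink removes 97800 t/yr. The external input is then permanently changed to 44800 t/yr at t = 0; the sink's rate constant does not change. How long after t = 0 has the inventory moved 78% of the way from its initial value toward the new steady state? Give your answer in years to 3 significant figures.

τ = M₀/F₀ = 3430/97800 = 0.03507 yr.
The remaining gap fraction is e^(−t/τ); 78% covered ⇒ e^(−t/τ) = 0.220.
t = −τ ln(0.220) = 0.03507 × 1.514 = 0.05310 yr.

0.0531 yr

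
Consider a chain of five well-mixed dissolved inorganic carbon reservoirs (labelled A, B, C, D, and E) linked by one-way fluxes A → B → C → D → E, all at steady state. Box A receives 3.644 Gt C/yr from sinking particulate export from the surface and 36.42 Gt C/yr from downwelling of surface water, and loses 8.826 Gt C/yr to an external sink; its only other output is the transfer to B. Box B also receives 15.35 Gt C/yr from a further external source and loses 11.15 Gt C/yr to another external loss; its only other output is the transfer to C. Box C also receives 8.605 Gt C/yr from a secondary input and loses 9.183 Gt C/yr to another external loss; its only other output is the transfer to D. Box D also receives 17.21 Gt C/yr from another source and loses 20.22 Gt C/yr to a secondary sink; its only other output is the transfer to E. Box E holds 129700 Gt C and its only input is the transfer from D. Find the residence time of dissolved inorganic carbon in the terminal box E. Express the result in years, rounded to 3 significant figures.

4070 yr

Box A: F(A→B) = (3.644 + 36.42) − 8.826 = 31.238 Gt C/yr.
Box B: F(B→C) = (31.238 + 15.35) − 11.15 = 35.438 Gt C/yr.
Box C: F(C→D) = (35.438 + 8.605) − 9.183 = 34.860 Gt C/yr.
Box D: F(D→E) = (34.860 + 17.21) − 20.22 = 31.850 Gt C/yr.
Box E throughput = its input = 31.850 Gt C/yr; τ = 129700 / 31.850 = 4072 yr.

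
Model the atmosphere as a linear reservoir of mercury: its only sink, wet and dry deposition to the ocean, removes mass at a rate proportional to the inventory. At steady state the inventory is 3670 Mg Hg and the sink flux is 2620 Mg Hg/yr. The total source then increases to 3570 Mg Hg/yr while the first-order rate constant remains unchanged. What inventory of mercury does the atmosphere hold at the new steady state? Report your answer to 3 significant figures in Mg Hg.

5000 Mg Hg

Rate constant k = F/M = 2620 / 3670 = 0.7139 yr⁻¹.
At the new steady state, source = k·M_new ⇒ M_new = 3570 / 0.7139 = 5001 Mg Hg.
(Equivalently M_new = M × F_new/F_old = 3670 × 3570/2620.)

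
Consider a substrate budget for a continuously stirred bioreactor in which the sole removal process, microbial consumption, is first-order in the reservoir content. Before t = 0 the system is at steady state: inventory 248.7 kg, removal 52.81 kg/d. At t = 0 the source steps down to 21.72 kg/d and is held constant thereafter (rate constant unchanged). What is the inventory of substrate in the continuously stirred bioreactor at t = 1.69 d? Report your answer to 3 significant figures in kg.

The sink rate constant is k = F₀/M₀ = 52.81/248.7 = 0.2123 d⁻¹.
Solving dM/dt = F₁ − kM with M(0) = M₀ gives M(t) = F₁/k + (M₀ − F₁/k)·e^(−kt).
F₁/k = 21.72/0.2123 = 102.29 kg; kt = 0.2123 × 1.69 = 0.3589, e^(−kt) = 0.6985.
M(1.69) = 102.29 + (248.7 − 102.29) × 0.6985 = 102.29 + 102.3 = 204.55 kg.

205 kg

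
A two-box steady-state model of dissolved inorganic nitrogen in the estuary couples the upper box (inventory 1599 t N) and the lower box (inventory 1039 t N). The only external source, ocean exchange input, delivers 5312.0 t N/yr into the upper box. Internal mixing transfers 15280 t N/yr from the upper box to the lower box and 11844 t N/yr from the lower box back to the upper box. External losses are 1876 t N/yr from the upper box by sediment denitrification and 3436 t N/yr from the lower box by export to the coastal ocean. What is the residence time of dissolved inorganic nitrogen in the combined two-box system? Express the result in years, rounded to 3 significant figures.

0.497 yr

Residence time in the combined system uses the total inventory and the total *external* removal — internal exchanges between the two boxes cancel.
M_total = 1599 + 1039 = 2638.0 t N.
ΣF_external_out = 1876 + 3436 = 5312.0 t N/yr.
τ = M_total / ΣF_ext = 2638.0 / 5312.0 = 0.4966 yr.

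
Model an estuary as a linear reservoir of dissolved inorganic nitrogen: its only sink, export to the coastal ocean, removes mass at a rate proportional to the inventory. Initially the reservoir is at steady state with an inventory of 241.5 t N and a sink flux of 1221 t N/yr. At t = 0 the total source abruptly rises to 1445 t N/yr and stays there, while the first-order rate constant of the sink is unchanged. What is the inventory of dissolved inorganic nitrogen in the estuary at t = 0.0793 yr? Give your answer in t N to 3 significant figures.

256 t N

The sink rate constant is k = F₀/M₀ = 1221/241.5 = 5.056 yr⁻¹.
Solving dM/dt = F₁ − kM with M(0) = M₀ gives M(t) = F₁/k + (M₀ − F₁/k)·e^(−kt).
F₁/k = 1445/5.056 = 285.80 t N; kt = 5.056 × 0.0793 = 0.4009, e^(−kt) = 0.6697.
M(0.0793) = 285.80 + (241.5 − 285.80) × 0.6697 = 285.80 − 29.67 = 256.13 t N.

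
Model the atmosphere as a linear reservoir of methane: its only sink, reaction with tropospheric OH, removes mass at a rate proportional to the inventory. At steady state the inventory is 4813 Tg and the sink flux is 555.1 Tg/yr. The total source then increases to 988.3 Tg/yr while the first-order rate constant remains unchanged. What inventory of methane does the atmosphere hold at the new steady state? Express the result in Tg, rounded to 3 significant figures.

8570 Tg

Rate constant k = F/M = 555.1 / 4813 = 0.1153 yr⁻¹.
At the new steady state, source = k·M_new ⇒ M_new = 988.3 / 0.1153 = 8569 Tg.
(Equivalently M_new = M × F_new/F_old = 4813 × 988.3/555.1.)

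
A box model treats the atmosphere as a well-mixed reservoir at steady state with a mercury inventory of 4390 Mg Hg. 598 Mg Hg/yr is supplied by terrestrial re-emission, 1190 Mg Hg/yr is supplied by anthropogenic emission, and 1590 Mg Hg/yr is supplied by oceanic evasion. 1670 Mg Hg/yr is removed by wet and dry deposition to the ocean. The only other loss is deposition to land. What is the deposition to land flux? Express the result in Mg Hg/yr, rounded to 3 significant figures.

1710 Mg Hg/yr

At steady state ΣF_in = ΣF_out.
ΣF_in = 598 + 1190 + 1590 = 3378.0 Mg Hg/yr.
Deposition to land flux = ΣF_in − (1670) = 3378.0 − 1670 = 1708 Mg Hg/yr.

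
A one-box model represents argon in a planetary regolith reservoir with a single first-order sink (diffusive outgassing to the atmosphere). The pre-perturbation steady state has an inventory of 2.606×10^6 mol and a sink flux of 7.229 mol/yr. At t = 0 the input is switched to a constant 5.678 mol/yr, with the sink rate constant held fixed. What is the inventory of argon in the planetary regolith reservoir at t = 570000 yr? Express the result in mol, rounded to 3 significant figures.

2.16×10^6 mol

Residence time τ = M₀/F₀ = 360500 yr. The eventual steady state is M_∞ = M₀·(F₁/F₀) = 2.606×10^6 × 5.678/7.229 = 2.0469×10^6 mol.
The anomaly ΔM(t) = M(t) − M_∞ decays as ΔM₀·e^(−t/τ) with ΔM₀ = 2.606×10^6 − 2.0469×10^6 = 559100 mol.
At t = 570000 yr, e^(−t/τ) = e^(−1.581) = 0.2057, so ΔM = 115000 mol and M = 2.0469×10^6 + 115000 = 2.1619×10^6 mol.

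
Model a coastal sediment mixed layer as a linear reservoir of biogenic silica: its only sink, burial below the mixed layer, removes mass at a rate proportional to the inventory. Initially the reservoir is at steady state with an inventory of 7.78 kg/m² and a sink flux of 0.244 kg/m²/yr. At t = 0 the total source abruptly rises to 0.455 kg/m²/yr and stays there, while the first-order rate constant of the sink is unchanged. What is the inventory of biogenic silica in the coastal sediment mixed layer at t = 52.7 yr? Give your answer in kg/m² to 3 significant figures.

τ = M₀/F₀ = 7.78/0.244 = 31.89 yr; rate constant k = 1/τ.
New steady state M_∞ = F₁/k = F₁·τ = 0.455 × 31.89 = 14.508 kg/m².
M(t) = M_∞ + (M₀ − M_∞)·e^(−t/τ); t/τ = 52.7/31.89 = 1.653, so e^(−t/τ) = 0.1915.
M(t) = 14.508 − 6.728 × 0.1915 = 13.219 kg/m².

13.2 kg/m²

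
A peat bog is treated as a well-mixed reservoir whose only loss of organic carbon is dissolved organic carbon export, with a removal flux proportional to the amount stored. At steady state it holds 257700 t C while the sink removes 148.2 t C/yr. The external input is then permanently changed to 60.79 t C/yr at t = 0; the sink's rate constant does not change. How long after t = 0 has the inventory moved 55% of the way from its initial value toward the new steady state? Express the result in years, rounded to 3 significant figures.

1390 yr

τ = M₀/F₀ = 257700/148.2 = 1739 yr.
The remaining gap fraction is e^(−t/τ); 55% covered ⇒ e^(−t/τ) = 0.450.
t = −τ ln(0.450) = 1739 × 0.7985 = 1388 yr.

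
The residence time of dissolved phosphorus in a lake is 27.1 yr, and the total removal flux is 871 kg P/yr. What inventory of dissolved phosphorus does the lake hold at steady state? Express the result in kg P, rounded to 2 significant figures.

24000 kg P

τ = M/F ⇒ M = τ × F = 27.1 × 871 = 23600 kg P.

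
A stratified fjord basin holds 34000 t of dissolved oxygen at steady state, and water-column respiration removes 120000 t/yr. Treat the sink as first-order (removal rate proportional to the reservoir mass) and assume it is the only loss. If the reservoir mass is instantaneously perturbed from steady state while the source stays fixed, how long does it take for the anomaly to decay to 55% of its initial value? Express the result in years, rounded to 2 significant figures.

For a linear reservoir the anomaly decays as exp(−t/τ) with τ = M/F = 34000/120000 = 0.2833 yr.
exp(−t/τ) = 0.55 ⇒ t = −τ ln(0.55) = 0.2833 × 0.5978 = 0.1694 yr.

0.17 yr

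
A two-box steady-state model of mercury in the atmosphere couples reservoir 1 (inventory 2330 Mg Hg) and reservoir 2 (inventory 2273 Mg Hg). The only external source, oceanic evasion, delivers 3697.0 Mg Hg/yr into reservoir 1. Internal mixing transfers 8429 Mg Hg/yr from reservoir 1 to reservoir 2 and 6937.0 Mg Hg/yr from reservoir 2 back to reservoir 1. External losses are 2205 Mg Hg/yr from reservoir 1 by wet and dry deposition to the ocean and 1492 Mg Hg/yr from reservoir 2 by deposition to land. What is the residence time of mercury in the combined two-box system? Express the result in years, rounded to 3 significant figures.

Residence time in the combined system uses the total inventory and the total *external* removal — internal exchanges between the two boxes cancel.
M_total = 2330 + 2273 = 4603.0 Mg Hg.
ΣF_external_out = 2205 + 1492 = 3697.0 Mg Hg/yr.
τ = M_total / ΣF_ext = 4603.0 / 3697.0 = 1.245 yr.

1.25 yr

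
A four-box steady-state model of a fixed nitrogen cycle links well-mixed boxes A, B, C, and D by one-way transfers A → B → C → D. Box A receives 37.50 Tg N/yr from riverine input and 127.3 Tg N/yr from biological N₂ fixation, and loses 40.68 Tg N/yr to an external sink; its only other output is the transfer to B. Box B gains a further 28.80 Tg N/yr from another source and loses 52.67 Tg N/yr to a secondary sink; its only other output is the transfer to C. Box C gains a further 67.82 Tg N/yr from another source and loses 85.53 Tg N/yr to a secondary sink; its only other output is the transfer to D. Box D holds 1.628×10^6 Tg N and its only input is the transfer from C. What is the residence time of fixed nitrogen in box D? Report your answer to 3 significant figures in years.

19700 yr

Box A: F(A→B) = (37.50 + 127.3) − 40.68 = 124.12 Tg N/yr.
Box B: F(B→C) = (124.12 + 28.80) − 52.67 = 100.25 Tg N/yr.
Box C: F(C→D) = (100.25 + 67.82) − 85.53 = 82.540 Tg N/yr.
Box D throughput = its input = 82.540 Tg N/yr; τ = 1.628×10^6 / 82.540 = 19720 yr.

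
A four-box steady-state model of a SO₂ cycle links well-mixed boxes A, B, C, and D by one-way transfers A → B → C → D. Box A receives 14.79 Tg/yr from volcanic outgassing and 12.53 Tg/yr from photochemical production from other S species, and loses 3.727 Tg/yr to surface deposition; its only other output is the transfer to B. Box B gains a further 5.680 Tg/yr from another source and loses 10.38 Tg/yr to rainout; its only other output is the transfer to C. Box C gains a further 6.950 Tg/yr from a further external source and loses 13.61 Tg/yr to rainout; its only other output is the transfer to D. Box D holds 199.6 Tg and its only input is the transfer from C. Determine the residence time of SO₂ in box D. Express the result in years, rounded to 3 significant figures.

16.3 yr

Box A: F(A→B) = (14.79 + 12.53) − 3.727 = 23.593 Tg/yr.
Box B: F(B→C) = (23.593 + 5.680) − 10.38 = 18.893 Tg/yr.
Box C: F(C→D) = (18.893 + 6.950) − 13.61 = 12.233 Tg/yr.
Box D throughput = its input = 12.233 Tg/yr; τ = 199.6 / 12.233 = 16.32 yr.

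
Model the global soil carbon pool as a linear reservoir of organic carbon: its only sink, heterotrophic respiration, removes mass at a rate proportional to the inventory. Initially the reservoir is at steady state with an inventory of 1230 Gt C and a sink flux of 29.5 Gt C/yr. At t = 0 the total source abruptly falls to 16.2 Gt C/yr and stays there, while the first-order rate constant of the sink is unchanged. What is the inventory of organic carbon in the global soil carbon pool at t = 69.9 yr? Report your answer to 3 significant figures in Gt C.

The sink rate constant is k = F₀/M₀ = 29.5/1230 = 0.02398 yr⁻¹.
Solving dM/dt = F₁ − kM with M(0) = M₀ gives M(t) = F₁/k + (M₀ − F₁/k)·e^(−kt).
F₁/k = 16.2/0.02398 = 675.46 Gt C; kt = 0.02398 × 69.9 = 1.676, e^(−kt) = 0.1870.
M(69.9) = 675.46 + (1230 − 675.46) × 0.1870 = 675.46 + 103.7 = 779.18 Gt C.

779 Gt C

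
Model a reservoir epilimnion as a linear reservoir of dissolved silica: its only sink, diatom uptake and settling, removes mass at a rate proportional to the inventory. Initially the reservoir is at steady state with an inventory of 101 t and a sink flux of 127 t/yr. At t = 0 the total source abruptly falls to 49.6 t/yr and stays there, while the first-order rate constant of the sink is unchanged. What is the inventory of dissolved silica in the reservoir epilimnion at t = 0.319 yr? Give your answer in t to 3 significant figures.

Residence time τ = M₀/F₀ = 0.7953 yr. The eventual steady state is M_∞ = M₀·(F₁/F₀) = 101 × 49.6/127 = 39.446 t.
The anomaly ΔM(t) = M(t) − M_∞ decays as ΔM₀·e^(−t/τ) with ΔM₀ = 101 − 39.446 = 61.55 t.
At t = 0.319 yr, e^(−t/τ) = e^(−0.4011) = 0.6696, so ΔM = 41.21 t and M = 39.446 + 41.21 = 80.661 t.

80.7 t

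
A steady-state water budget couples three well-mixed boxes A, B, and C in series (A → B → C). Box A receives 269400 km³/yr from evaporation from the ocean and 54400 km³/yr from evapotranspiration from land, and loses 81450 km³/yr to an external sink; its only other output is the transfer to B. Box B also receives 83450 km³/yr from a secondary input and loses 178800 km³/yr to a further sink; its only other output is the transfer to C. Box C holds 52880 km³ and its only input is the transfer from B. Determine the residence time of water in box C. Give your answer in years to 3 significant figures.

0.360 yr

Box A: F(A→B) = (269400 + 54400) − 81450 = 242350 km³/yr.
Box B: F(B→C) = (242350 + 83450) − 178800 = 147000 km³/yr.
Box C throughput = its input = 147000 km³/yr; τ = 52880 / 147000 = 0.3597 yr.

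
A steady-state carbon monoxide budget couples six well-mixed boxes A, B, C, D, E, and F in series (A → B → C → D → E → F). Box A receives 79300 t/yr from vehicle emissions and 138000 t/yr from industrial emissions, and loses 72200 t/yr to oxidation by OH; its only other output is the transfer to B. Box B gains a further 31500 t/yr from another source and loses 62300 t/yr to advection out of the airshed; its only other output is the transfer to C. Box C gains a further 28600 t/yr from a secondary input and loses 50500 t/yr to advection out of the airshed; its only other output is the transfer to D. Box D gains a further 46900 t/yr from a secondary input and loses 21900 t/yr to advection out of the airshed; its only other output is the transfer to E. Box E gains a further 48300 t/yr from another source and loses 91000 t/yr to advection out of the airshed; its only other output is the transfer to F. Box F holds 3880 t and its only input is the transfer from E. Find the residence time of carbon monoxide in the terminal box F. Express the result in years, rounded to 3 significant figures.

Box A: F(A→B) = (79300 + 138000) − 72200 = 145100 t/yr.
Box B: F(B→C) = (145100 + 31500) − 62300 = 114300 t/yr.
Box C: F(C→D) = (114300 + 28600) − 50500 = 92400 t/yr.
Box D: F(D→E) = (92400 + 46900) − 21900 = 117400 t/yr.
Box E: F(E→F) = (117400 + 48300) − 91000 = 74700 t/yr.
Box F throughput = its input = 74700 t/yr; τ = 3880 / 74700 = 0.05194 yr.

0.0519 yr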